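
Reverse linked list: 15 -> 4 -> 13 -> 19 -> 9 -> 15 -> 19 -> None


Step 1: curr=15, set curr.next=prev(None) | reversed so far: 15
Step 2: curr=4, set curr.next=prev(15) | reversed so far: 4 -> 15
Step 3: curr=13, set curr.next=prev(4) | reversed so far: 13 -> 4 -> 15
Step 4: curr=19, set curr.next=prev(13) | reversed so far: 19 -> 13 -> 4 -> 15
Step 5: curr=9, set curr.next=prev(19) | reversed so far: 9 -> 19 -> 13 -> 4 -> 15
Step 6: curr=15, set curr.next=prev(9) | reversed so far: 15 -> 9 -> 19 -> 13 -> 4 -> 15
Step 7: curr=19, set curr.next=prev(15) | reversed so far: 19 -> 15 -> 9 -> 19 -> 13 -> 4 -> 15

19 -> 15 -> 9 -> 19 -> 13 -> 4 -> 15 -> None


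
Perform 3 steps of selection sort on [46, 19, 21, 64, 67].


Initial: [46, 19, 21, 64, 67]
Step 1: min=19 at 1
  Swap: [19, 46, 21, 64, 67]
Step 2: min=21 at 2
  Swap: [19, 21, 46, 64, 67]
Step 3: min=46 at 2
  Swap: [19, 21, 46, 64, 67]

After 3 steps: [19, 21, 46, 64, 67]


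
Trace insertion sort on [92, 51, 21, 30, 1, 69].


Initial: [92, 51, 21, 30, 1, 69]
Insert 51: [51, 92, 21, 30, 1, 69]
Insert 21: [21, 51, 92, 30, 1, 69]
Insert 30: [21, 30, 51, 92, 1, 69]
Insert 1: [1, 21, 30, 51, 92, 69]
Insert 69: [1, 21, 30, 51, 69, 92]

Sorted: [1, 21, 30, 51, 69, 92]


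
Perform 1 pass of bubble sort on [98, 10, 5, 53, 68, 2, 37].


Initial: [98, 10, 5, 53, 68, 2, 37]
Pass 1: [10, 5, 53, 68, 2, 37, 98] (6 swaps)

After 1 pass: [10, 5, 53, 68, 2, 37, 98]


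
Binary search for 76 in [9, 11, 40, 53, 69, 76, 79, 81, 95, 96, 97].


Step 1: lo=0, hi=10, mid=5, val=76

Found at index 5


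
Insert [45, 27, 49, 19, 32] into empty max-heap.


Insert 45: [45]
Insert 27: [45, 27]
Insert 49: [49, 27, 45]
Insert 19: [49, 27, 45, 19]
Insert 32: [49, 32, 45, 19, 27]

Final heap: [49, 32, 45, 19, 27]


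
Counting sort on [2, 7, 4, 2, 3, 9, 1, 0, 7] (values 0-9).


Input: [2, 7, 4, 2, 3, 9, 1, 0, 7]
Counts: [1, 1, 2, 1, 1, 0, 0, 2, 0, 1]

Sorted: [0, 1, 2, 2, 3, 4, 7, 7, 9]


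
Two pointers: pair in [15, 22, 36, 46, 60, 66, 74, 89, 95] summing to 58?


lo=0(15)+hi=8(95)=110
lo=0(15)+hi=7(89)=104
lo=0(15)+hi=6(74)=89
lo=0(15)+hi=5(66)=81
lo=0(15)+hi=4(60)=75
lo=0(15)+hi=3(46)=61
lo=0(15)+hi=2(36)=51
lo=1(22)+hi=2(36)=58

Yes: 22+36=58


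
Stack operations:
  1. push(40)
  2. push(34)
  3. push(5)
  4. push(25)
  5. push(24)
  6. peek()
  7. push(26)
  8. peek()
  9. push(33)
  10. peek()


push(40) -> [40]
push(34) -> [40, 34]
push(5) -> [40, 34, 5]
push(25) -> [40, 34, 5, 25]
push(24) -> [40, 34, 5, 25, 24]
peek()->24
push(26) -> [40, 34, 5, 25, 24, 26]
peek()->26
push(33) -> [40, 34, 5, 25, 24, 26, 33]
peek()->33

Final stack: [40, 34, 5, 25, 24, 26, 33]


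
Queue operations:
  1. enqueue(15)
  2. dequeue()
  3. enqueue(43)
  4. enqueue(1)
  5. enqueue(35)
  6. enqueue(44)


enqueue(15) -> [15]
dequeue()->15, []
enqueue(43) -> [43]
enqueue(1) -> [43, 1]
enqueue(35) -> [43, 1, 35]
enqueue(44) -> [43, 1, 35, 44]

Final queue: [43, 1, 35, 44]


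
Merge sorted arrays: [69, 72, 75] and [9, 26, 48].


Take 9 from B
Take 26 from B
Take 48 from B

Merged: [9, 26, 48, 69, 72, 75]


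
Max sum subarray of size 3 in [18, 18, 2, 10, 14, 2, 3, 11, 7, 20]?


[0:3]: 38
[1:4]: 30
[2:5]: 26
[3:6]: 26
[4:7]: 19
[5:8]: 16
[6:9]: 21
[7:10]: 38

Max: 38 at [0:3]


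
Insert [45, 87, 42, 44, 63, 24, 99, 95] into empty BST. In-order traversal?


Insert 45: root
Insert 87: R from 45
Insert 42: L from 45
Insert 44: L from 45 -> R from 42
Insert 63: R from 45 -> L from 87
Insert 24: L from 45 -> L from 42
Insert 99: R from 45 -> R from 87
Insert 95: R from 45 -> R from 87 -> L from 99

In-order: [24, 42, 44, 45, 63, 87, 95, 99]


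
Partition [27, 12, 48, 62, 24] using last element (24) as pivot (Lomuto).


Pivot: 24
  12 <= 24: swap -> [12, 27, 48, 62, 24]
Place pivot at 1: [12, 24, 48, 62, 27]

Partitioned: [12, 24, 48, 62, 27]


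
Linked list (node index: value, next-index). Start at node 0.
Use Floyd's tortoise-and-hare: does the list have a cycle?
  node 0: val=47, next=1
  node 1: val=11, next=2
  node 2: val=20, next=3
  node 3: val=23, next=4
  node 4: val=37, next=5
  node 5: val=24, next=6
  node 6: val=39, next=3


Floyd's tortoise (slow, +1) and hare (fast, +2):
  init: slow=0, fast=0
  step 1: slow=1, fast=2
  step 2: slow=2, fast=4
  step 3: slow=3, fast=6
  step 4: slow=4, fast=4
  slow == fast at node 4: cycle detected

Cycle: yes


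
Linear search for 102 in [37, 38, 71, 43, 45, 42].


i=0: 37!=102
i=1: 38!=102
i=2: 71!=102
i=3: 43!=102
i=4: 45!=102
i=5: 42!=102

Not found, 6 comps


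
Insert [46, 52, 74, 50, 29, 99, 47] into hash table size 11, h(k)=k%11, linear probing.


Insert 46: h=2 -> slot 2
Insert 52: h=8 -> slot 8
Insert 74: h=8, 1 probes -> slot 9
Insert 50: h=6 -> slot 6
Insert 29: h=7 -> slot 7
Insert 99: h=0 -> slot 0
Insert 47: h=3 -> slot 3

Table: [99, None, 46, 47, None, None, 50, 29, 52, 74, None]


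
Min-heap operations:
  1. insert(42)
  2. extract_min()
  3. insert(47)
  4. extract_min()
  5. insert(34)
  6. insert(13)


insert(42) -> [42]
extract_min()->42, []
insert(47) -> [47]
extract_min()->47, []
insert(34) -> [34]
insert(13) -> [13, 34]

Final heap: [13, 34]


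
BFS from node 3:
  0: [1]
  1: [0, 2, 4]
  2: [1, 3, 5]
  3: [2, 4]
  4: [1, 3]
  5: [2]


Visit 3, enqueue [2, 4]
Visit 2, enqueue [1, 5]
Visit 4, enqueue []
Visit 1, enqueue [0]
Visit 5, enqueue []
Visit 0, enqueue []

BFS order: [3, 2, 4, 1, 5, 0]


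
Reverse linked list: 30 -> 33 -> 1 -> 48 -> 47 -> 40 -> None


Step 1: curr=30, set curr.next=prev(None) | reversed so far: 30
Step 2: curr=33, set curr.next=prev(30) | reversed so far: 33 -> 30
Step 3: curr=1, set curr.next=prev(33) | reversed so far: 1 -> 33 -> 30
Step 4: curr=48, set curr.next=prev(1) | reversed so far: 48 -> 1 -> 33 -> 30
Step 5: curr=47, set curr.next=prev(48) | reversed so far: 47 -> 48 -> 1 -> 33 -> 30
Step 6: curr=40, set curr.next=prev(47) | reversed so far: 40 -> 47 -> 48 -> 1 -> 33 -> 30

40 -> 47 -> 48 -> 1 -> 33 -> 30 -> None


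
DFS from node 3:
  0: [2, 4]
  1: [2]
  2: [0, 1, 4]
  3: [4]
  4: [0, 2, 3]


Visit 3, push [4]
Visit 4, push [2, 0]
Visit 0, push [2]
Visit 2, push [1]
Visit 1, push []

DFS order: [3, 4, 0, 2, 1]


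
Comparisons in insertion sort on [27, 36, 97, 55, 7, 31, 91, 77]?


Algorithm: insertion sort
Input: [27, 36, 97, 55, 7, 31, 91, 77]
Sorted: [7, 27, 31, 36, 55, 77, 91, 97]

17


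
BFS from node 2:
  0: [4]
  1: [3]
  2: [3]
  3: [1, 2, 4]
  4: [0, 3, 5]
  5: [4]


Visit 2, enqueue [3]
Visit 3, enqueue [1, 4]
Visit 1, enqueue []
Visit 4, enqueue [0, 5]
Visit 0, enqueue []
Visit 5, enqueue []

BFS order: [2, 3, 1, 4, 0, 5]


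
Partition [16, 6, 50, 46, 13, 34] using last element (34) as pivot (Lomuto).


Pivot: 34
  16 <= 34: advance i (no swap)
  6 <= 34: advance i (no swap)
  13 <= 34: swap -> [16, 6, 13, 46, 50, 34]
Place pivot at 3: [16, 6, 13, 34, 50, 46]

Partitioned: [16, 6, 13, 34, 50, 46]


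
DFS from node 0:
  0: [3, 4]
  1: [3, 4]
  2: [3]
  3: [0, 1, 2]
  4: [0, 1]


Visit 0, push [4, 3]
Visit 3, push [2, 1]
Visit 1, push [4]
Visit 4, push []
Visit 2, push []

DFS order: [0, 3, 1, 4, 2]


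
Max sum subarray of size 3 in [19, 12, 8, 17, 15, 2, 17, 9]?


[0:3]: 39
[1:4]: 37
[2:5]: 40
[3:6]: 34
[4:7]: 34
[5:8]: 28

Max: 40 at [2:5]


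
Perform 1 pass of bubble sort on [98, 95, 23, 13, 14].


Initial: [98, 95, 23, 13, 14]
Pass 1: [95, 23, 13, 14, 98] (4 swaps)

After 1 pass: [95, 23, 13, 14, 98]


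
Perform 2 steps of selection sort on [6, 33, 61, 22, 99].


Initial: [6, 33, 61, 22, 99]
Step 1: min=6 at 0
  Swap: [6, 33, 61, 22, 99]
Step 2: min=22 at 3
  Swap: [6, 22, 61, 33, 99]

After 2 steps: [6, 22, 61, 33, 99]


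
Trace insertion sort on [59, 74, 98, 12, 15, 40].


Initial: [59, 74, 98, 12, 15, 40]
Insert 74: [59, 74, 98, 12, 15, 40]
Insert 98: [59, 74, 98, 12, 15, 40]
Insert 12: [12, 59, 74, 98, 15, 40]
Insert 15: [12, 15, 59, 74, 98, 40]
Insert 40: [12, 15, 40, 59, 74, 98]

Sorted: [12, 15, 40, 59, 74, 98]


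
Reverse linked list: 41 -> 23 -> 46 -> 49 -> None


Step 1: curr=41, set curr.next=prev(None) | reversed so far: 41
Step 2: curr=23, set curr.next=prev(41) | reversed so far: 23 -> 41
Step 3: curr=46, set curr.next=prev(23) | reversed so far: 46 -> 23 -> 41
Step 4: curr=49, set curr.next=prev(46) | reversed so far: 49 -> 46 -> 23 -> 41

49 -> 46 -> 23 -> 41 -> None


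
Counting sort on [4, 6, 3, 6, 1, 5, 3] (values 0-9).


Input: [4, 6, 3, 6, 1, 5, 3]
Counts: [0, 1, 0, 2, 1, 1, 2, 0, 0, 0]

Sorted: [1, 3, 3, 4, 5, 6, 6]


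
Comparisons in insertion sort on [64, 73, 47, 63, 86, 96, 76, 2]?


Algorithm: insertion sort
Input: [64, 73, 47, 63, 86, 96, 76, 2]
Sorted: [2, 47, 63, 64, 73, 76, 86, 96]

18


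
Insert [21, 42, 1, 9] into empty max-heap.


Insert 21: [21]
Insert 42: [42, 21]
Insert 1: [42, 21, 1]
Insert 9: [42, 21, 1, 9]

Final heap: [42, 21, 1, 9]


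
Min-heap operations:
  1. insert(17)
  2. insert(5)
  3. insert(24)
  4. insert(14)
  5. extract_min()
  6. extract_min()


insert(17) -> [17]
insert(5) -> [5, 17]
insert(24) -> [5, 17, 24]
insert(14) -> [5, 14, 24, 17]
extract_min()->5, [14, 17, 24]
extract_min()->14, [17, 24]

Final heap: [17, 24]


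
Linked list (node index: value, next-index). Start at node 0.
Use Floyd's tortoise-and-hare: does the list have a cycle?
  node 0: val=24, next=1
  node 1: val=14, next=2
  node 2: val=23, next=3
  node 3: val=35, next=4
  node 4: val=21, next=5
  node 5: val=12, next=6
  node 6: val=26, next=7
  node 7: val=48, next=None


Floyd's tortoise (slow, +1) and hare (fast, +2):
  init: slow=0, fast=0
  step 1: slow=1, fast=2
  step 2: slow=2, fast=4
  step 3: slow=3, fast=6
  step 4: fast 6->7->None, no cycle

Cycle: no


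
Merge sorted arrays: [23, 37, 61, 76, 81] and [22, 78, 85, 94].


Take 22 from B
Take 23 from A
Take 37 from A
Take 61 from A
Take 76 from A
Take 78 from B
Take 81 from A

Merged: [22, 23, 37, 61, 76, 78, 81, 85, 94]


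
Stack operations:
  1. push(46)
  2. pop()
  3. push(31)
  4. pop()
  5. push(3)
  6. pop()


push(46) -> [46]
pop()->46, []
push(31) -> [31]
pop()->31, []
push(3) -> [3]
pop()->3, []

Final stack: []


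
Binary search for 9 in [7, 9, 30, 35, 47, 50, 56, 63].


Step 1: lo=0, hi=7, mid=3, val=35
Step 2: lo=0, hi=2, mid=1, val=9

Found at index 1


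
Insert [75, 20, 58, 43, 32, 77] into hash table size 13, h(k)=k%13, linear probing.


Insert 75: h=10 -> slot 10
Insert 20: h=7 -> slot 7
Insert 58: h=6 -> slot 6
Insert 43: h=4 -> slot 4
Insert 32: h=6, 2 probes -> slot 8
Insert 77: h=12 -> slot 12

Table: [None, None, None, None, 43, None, 58, 20, 32, None, 75, None, 77]


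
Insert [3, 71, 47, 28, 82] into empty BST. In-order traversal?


Insert 3: root
Insert 71: R from 3
Insert 47: R from 3 -> L from 71
Insert 28: R from 3 -> L from 71 -> L from 47
Insert 82: R from 3 -> R from 71

In-order: [3, 28, 47, 71, 82]


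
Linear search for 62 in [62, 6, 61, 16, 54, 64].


i=0: 62==62 found!

Found at 0, 1 comps


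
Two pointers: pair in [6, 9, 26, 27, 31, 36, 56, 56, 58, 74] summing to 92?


lo=0(6)+hi=9(74)=80
lo=1(9)+hi=9(74)=83
lo=2(26)+hi=9(74)=100
lo=2(26)+hi=8(58)=84
lo=3(27)+hi=8(58)=85
lo=4(31)+hi=8(58)=89
lo=5(36)+hi=8(58)=94
lo=5(36)+hi=7(56)=92

Yes: 36+56=92


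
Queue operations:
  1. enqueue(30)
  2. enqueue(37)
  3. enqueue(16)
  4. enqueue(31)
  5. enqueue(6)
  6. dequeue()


enqueue(30) -> [30]
enqueue(37) -> [30, 37]
enqueue(16) -> [30, 37, 16]
enqueue(31) -> [30, 37, 16, 31]
enqueue(6) -> [30, 37, 16, 31, 6]
dequeue()->30, [37, 16, 31, 6]

Final queue: [37, 16, 31, 6]


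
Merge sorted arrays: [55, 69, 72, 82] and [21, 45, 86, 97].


Take 21 from B
Take 45 from B
Take 55 from A
Take 69 from A
Take 72 from A
Take 82 from A

Merged: [21, 45, 55, 69, 72, 82, 86, 97]


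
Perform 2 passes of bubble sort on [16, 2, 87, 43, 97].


Initial: [16, 2, 87, 43, 97]
Pass 1: [2, 16, 43, 87, 97] (2 swaps)
Pass 2: [2, 16, 43, 87, 97] (0 swaps)

After 2 passes: [2, 16, 43, 87, 97]


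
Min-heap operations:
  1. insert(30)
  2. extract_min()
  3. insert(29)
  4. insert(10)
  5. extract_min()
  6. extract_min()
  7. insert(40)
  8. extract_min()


insert(30) -> [30]
extract_min()->30, []
insert(29) -> [29]
insert(10) -> [10, 29]
extract_min()->10, [29]
extract_min()->29, []
insert(40) -> [40]
extract_min()->40, []

Final heap: []


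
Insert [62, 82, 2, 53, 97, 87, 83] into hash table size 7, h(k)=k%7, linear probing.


Insert 62: h=6 -> slot 6
Insert 82: h=5 -> slot 5
Insert 2: h=2 -> slot 2
Insert 53: h=4 -> slot 4
Insert 97: h=6, 1 probes -> slot 0
Insert 87: h=3 -> slot 3
Insert 83: h=6, 2 probes -> slot 1

Table: [97, 83, 2, 87, 53, 82, 62]


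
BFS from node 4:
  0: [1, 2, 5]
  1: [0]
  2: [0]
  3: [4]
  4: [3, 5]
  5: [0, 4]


Visit 4, enqueue [3, 5]
Visit 3, enqueue []
Visit 5, enqueue [0]
Visit 0, enqueue [1, 2]
Visit 1, enqueue []
Visit 2, enqueue []

BFS order: [4, 3, 5, 0, 1, 2]


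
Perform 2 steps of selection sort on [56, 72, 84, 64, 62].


Initial: [56, 72, 84, 64, 62]
Step 1: min=56 at 0
  Swap: [56, 72, 84, 64, 62]
Step 2: min=62 at 4
  Swap: [56, 62, 84, 64, 72]

After 2 steps: [56, 62, 84, 64, 72]


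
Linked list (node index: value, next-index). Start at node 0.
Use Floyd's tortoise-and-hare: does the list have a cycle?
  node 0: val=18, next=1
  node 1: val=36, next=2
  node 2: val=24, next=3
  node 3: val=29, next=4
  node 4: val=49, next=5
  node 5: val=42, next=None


Floyd's tortoise (slow, +1) and hare (fast, +2):
  init: slow=0, fast=0
  step 1: slow=1, fast=2
  step 2: slow=2, fast=4
  step 3: fast 4->5->None, no cycle

Cycle: no


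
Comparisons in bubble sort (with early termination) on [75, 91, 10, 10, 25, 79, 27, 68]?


Algorithm: bubble sort (with early termination)
Input: [75, 91, 10, 10, 25, 79, 27, 68]
Sorted: [10, 10, 25, 27, 68, 75, 79, 91]

22


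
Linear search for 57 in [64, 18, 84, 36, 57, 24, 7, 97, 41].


i=0: 64!=57
i=1: 18!=57
i=2: 84!=57
i=3: 36!=57
i=4: 57==57 found!

Found at 4, 5 comps


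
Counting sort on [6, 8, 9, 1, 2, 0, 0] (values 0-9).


Input: [6, 8, 9, 1, 2, 0, 0]
Counts: [2, 1, 1, 0, 0, 0, 1, 0, 1, 1]

Sorted: [0, 0, 1, 2, 6, 8, 9]


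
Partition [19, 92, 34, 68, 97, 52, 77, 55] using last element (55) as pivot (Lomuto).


Pivot: 55
  19 <= 55: advance i (no swap)
  34 <= 55: swap -> [19, 34, 92, 68, 97, 52, 77, 55]
  52 <= 55: swap -> [19, 34, 52, 68, 97, 92, 77, 55]
Place pivot at 3: [19, 34, 52, 55, 97, 92, 77, 68]

Partitioned: [19, 34, 52, 55, 97, 92, 77, 68]


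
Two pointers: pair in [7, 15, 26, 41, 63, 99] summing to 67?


lo=0(7)+hi=5(99)=106
lo=0(7)+hi=4(63)=70
lo=0(7)+hi=3(41)=48
lo=1(15)+hi=3(41)=56
lo=2(26)+hi=3(41)=67

Yes: 26+41=67


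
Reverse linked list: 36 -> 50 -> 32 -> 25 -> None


Step 1: curr=36, set curr.next=prev(None) | reversed so far: 36
Step 2: curr=50, set curr.next=prev(36) | reversed so far: 50 -> 36
Step 3: curr=32, set curr.next=prev(50) | reversed so far: 32 -> 50 -> 36
Step 4: curr=25, set curr.next=prev(32) | reversed so far: 25 -> 32 -> 50 -> 36

25 -> 32 -> 50 -> 36 -> None


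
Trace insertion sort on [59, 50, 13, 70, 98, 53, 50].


Initial: [59, 50, 13, 70, 98, 53, 50]
Insert 50: [50, 59, 13, 70, 98, 53, 50]
Insert 13: [13, 50, 59, 70, 98, 53, 50]
Insert 70: [13, 50, 59, 70, 98, 53, 50]
Insert 98: [13, 50, 59, 70, 98, 53, 50]
Insert 53: [13, 50, 53, 59, 70, 98, 50]
Insert 50: [13, 50, 50, 53, 59, 70, 98]

Sorted: [13, 50, 50, 53, 59, 70, 98]


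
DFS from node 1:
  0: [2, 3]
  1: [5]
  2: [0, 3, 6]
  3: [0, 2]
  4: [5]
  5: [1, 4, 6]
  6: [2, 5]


Visit 1, push [5]
Visit 5, push [6, 4]
Visit 4, push []
Visit 6, push [2]
Visit 2, push [3, 0]
Visit 0, push [3]
Visit 3, push []

DFS order: [1, 5, 4, 6, 2, 0, 3]


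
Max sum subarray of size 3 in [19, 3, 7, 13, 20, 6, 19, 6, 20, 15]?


[0:3]: 29
[1:4]: 23
[2:5]: 40
[3:6]: 39
[4:7]: 45
[5:8]: 31
[6:9]: 45
[7:10]: 41

Max: 45 at [4:7]


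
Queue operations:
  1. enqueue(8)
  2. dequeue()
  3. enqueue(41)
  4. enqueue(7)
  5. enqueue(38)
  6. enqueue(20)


enqueue(8) -> [8]
dequeue()->8, []
enqueue(41) -> [41]
enqueue(7) -> [41, 7]
enqueue(38) -> [41, 7, 38]
enqueue(20) -> [41, 7, 38, 20]

Final queue: [41, 7, 38, 20]


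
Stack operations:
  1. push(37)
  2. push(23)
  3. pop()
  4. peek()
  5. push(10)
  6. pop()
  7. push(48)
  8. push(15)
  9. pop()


push(37) -> [37]
push(23) -> [37, 23]
pop()->23, [37]
peek()->37
push(10) -> [37, 10]
pop()->10, [37]
push(48) -> [37, 48]
push(15) -> [37, 48, 15]
pop()->15, [37, 48]

Final stack: [37, 48]


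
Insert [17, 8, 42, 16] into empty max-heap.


Insert 17: [17]
Insert 8: [17, 8]
Insert 42: [42, 8, 17]
Insert 16: [42, 16, 17, 8]

Final heap: [42, 16, 17, 8]


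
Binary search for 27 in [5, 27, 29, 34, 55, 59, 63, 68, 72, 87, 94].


Step 1: lo=0, hi=10, mid=5, val=59
Step 2: lo=0, hi=4, mid=2, val=29
Step 3: lo=0, hi=1, mid=0, val=5
Step 4: lo=1, hi=1, mid=1, val=27

Found at index 1


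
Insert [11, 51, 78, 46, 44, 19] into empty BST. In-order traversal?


Insert 11: root
Insert 51: R from 11
Insert 78: R from 11 -> R from 51
Insert 46: R from 11 -> L from 51
Insert 44: R from 11 -> L from 51 -> L from 46
Insert 19: R from 11 -> L from 51 -> L from 46 -> L from 44

In-order: [11, 19, 44, 46, 51, 78]


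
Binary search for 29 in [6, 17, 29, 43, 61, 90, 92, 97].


Step 1: lo=0, hi=7, mid=3, val=43
Step 2: lo=0, hi=2, mid=1, val=17
Step 3: lo=2, hi=2, mid=2, val=29

Found at index 2


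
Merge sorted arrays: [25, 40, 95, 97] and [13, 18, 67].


Take 13 from B
Take 18 from B
Take 25 from A
Take 40 from A
Take 67 from B

Merged: [13, 18, 25, 40, 67, 95, 97]


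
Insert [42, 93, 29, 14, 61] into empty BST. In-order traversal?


Insert 42: root
Insert 93: R from 42
Insert 29: L from 42
Insert 14: L from 42 -> L from 29
Insert 61: R from 42 -> L from 93

In-order: [14, 29, 42, 61, 93]


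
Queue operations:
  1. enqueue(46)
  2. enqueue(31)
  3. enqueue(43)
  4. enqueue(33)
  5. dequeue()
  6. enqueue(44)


enqueue(46) -> [46]
enqueue(31) -> [46, 31]
enqueue(43) -> [46, 31, 43]
enqueue(33) -> [46, 31, 43, 33]
dequeue()->46, [31, 43, 33]
enqueue(44) -> [31, 43, 33, 44]

Final queue: [31, 43, 33, 44]


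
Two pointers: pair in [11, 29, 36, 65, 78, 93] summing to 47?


lo=0(11)+hi=5(93)=104
lo=0(11)+hi=4(78)=89
lo=0(11)+hi=3(65)=76
lo=0(11)+hi=2(36)=47

Yes: 11+36=47


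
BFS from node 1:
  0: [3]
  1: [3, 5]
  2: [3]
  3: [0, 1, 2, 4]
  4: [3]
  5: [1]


Visit 1, enqueue [3, 5]
Visit 3, enqueue [0, 2, 4]
Visit 5, enqueue []
Visit 0, enqueue []
Visit 2, enqueue []
Visit 4, enqueue []

BFS order: [1, 3, 5, 0, 2, 4]


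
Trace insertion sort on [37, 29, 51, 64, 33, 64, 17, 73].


Initial: [37, 29, 51, 64, 33, 64, 17, 73]
Insert 29: [29, 37, 51, 64, 33, 64, 17, 73]
Insert 51: [29, 37, 51, 64, 33, 64, 17, 73]
Insert 64: [29, 37, 51, 64, 33, 64, 17, 73]
Insert 33: [29, 33, 37, 51, 64, 64, 17, 73]
Insert 64: [29, 33, 37, 51, 64, 64, 17, 73]
Insert 17: [17, 29, 33, 37, 51, 64, 64, 73]
Insert 73: [17, 29, 33, 37, 51, 64, 64, 73]

Sorted: [17, 29, 33, 37, 51, 64, 64, 73]


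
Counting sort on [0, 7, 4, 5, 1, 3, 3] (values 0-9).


Input: [0, 7, 4, 5, 1, 3, 3]
Counts: [1, 1, 0, 2, 1, 1, 0, 1, 0, 0]

Sorted: [0, 1, 3, 3, 4, 5, 7]


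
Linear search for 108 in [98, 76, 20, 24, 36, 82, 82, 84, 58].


i=0: 98!=108
i=1: 76!=108
i=2: 20!=108
i=3: 24!=108
i=4: 36!=108
i=5: 82!=108
i=6: 82!=108
i=7: 84!=108
i=8: 58!=108

Not found, 9 comps


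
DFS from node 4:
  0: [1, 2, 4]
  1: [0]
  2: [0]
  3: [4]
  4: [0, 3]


Visit 4, push [3, 0]
Visit 0, push [2, 1]
Visit 1, push []
Visit 2, push []
Visit 3, push []

DFS order: [4, 0, 1, 2, 3]


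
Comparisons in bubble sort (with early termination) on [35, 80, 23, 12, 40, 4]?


Algorithm: bubble sort (with early termination)
Input: [35, 80, 23, 12, 40, 4]
Sorted: [4, 12, 23, 35, 40, 80]

15


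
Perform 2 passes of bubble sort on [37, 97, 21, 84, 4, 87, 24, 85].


Initial: [37, 97, 21, 84, 4, 87, 24, 85]
Pass 1: [37, 21, 84, 4, 87, 24, 85, 97] (6 swaps)
Pass 2: [21, 37, 4, 84, 24, 85, 87, 97] (4 swaps)

After 2 passes: [21, 37, 4, 84, 24, 85, 87, 97]


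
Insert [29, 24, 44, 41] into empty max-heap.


Insert 29: [29]
Insert 24: [29, 24]
Insert 44: [44, 24, 29]
Insert 41: [44, 41, 29, 24]

Final heap: [44, 41, 29, 24]


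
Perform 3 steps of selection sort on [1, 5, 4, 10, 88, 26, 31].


Initial: [1, 5, 4, 10, 88, 26, 31]
Step 1: min=1 at 0
  Swap: [1, 5, 4, 10, 88, 26, 31]
Step 2: min=4 at 2
  Swap: [1, 4, 5, 10, 88, 26, 31]
Step 3: min=5 at 2
  Swap: [1, 4, 5, 10, 88, 26, 31]

After 3 steps: [1, 4, 5, 10, 88, 26, 31]


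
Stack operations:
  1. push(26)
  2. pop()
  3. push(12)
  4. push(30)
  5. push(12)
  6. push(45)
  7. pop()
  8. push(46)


push(26) -> [26]
pop()->26, []
push(12) -> [12]
push(30) -> [12, 30]
push(12) -> [12, 30, 12]
push(45) -> [12, 30, 12, 45]
pop()->45, [12, 30, 12]
push(46) -> [12, 30, 12, 46]

Final stack: [12, 30, 12, 46]


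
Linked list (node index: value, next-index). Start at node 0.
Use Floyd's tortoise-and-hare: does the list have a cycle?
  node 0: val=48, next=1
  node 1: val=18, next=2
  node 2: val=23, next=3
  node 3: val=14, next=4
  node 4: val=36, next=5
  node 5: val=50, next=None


Floyd's tortoise (slow, +1) and hare (fast, +2):
  init: slow=0, fast=0
  step 1: slow=1, fast=2
  step 2: slow=2, fast=4
  step 3: fast 4->5->None, no cycle

Cycle: no


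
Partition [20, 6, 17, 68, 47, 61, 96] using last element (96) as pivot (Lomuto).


Pivot: 96
  20 <= 96: advance i (no swap)
  6 <= 96: advance i (no swap)
  17 <= 96: advance i (no swap)
  68 <= 96: advance i (no swap)
  47 <= 96: advance i (no swap)
  61 <= 96: advance i (no swap)
Place pivot at 6: [20, 6, 17, 68, 47, 61, 96]

Partitioned: [20, 6, 17, 68, 47, 61, 96]


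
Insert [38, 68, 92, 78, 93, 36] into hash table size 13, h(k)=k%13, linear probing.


Insert 38: h=12 -> slot 12
Insert 68: h=3 -> slot 3
Insert 92: h=1 -> slot 1
Insert 78: h=0 -> slot 0
Insert 93: h=2 -> slot 2
Insert 36: h=10 -> slot 10

Table: [78, 92, 93, 68, None, None, None, None, None, None, 36, None, 38]


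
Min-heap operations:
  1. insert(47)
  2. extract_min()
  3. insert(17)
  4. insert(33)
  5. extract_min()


insert(47) -> [47]
extract_min()->47, []
insert(17) -> [17]
insert(33) -> [17, 33]
extract_min()->17, [33]

Final heap: [33]


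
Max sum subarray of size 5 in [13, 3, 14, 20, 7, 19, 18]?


[0:5]: 57
[1:6]: 63
[2:7]: 78

Max: 78 at [2:7]


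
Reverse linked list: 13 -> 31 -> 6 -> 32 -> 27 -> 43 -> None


Step 1: curr=13, set curr.next=prev(None) | reversed so far: 13
Step 2: curr=31, set curr.next=prev(13) | reversed so far: 31 -> 13
Step 3: curr=6, set curr.next=prev(31) | reversed so far: 6 -> 31 -> 13
Step 4: curr=32, set curr.next=prev(6) | reversed so far: 32 -> 6 -> 31 -> 13
Step 5: curr=27, set curr.next=prev(32) | reversed so far: 27 -> 32 -> 6 -> 31 -> 13
Step 6: curr=43, set curr.next=prev(27) | reversed so far: 43 -> 27 -> 32 -> 6 -> 31 -> 13

43 -> 27 -> 32 -> 6 -> 31 -> 13 -> None


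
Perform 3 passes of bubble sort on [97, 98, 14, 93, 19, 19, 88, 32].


Initial: [97, 98, 14, 93, 19, 19, 88, 32]
Pass 1: [97, 14, 93, 19, 19, 88, 32, 98] (6 swaps)
Pass 2: [14, 93, 19, 19, 88, 32, 97, 98] (6 swaps)
Pass 3: [14, 19, 19, 88, 32, 93, 97, 98] (4 swaps)

After 3 passes: [14, 19, 19, 88, 32, 93, 97, 98]


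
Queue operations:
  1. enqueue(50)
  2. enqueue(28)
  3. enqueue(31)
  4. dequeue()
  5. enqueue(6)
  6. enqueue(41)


enqueue(50) -> [50]
enqueue(28) -> [50, 28]
enqueue(31) -> [50, 28, 31]
dequeue()->50, [28, 31]
enqueue(6) -> [28, 31, 6]
enqueue(41) -> [28, 31, 6, 41]

Final queue: [28, 31, 6, 41]


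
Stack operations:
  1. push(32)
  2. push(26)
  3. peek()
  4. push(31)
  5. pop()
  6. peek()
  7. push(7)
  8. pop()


push(32) -> [32]
push(26) -> [32, 26]
peek()->26
push(31) -> [32, 26, 31]
pop()->31, [32, 26]
peek()->26
push(7) -> [32, 26, 7]
pop()->7, [32, 26]

Final stack: [32, 26]


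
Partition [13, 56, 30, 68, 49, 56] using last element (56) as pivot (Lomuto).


Pivot: 56
  13 <= 56: advance i (no swap)
  56 <= 56: advance i (no swap)
  30 <= 56: advance i (no swap)
  49 <= 56: swap -> [13, 56, 30, 49, 68, 56]
Place pivot at 4: [13, 56, 30, 49, 56, 68]

Partitioned: [13, 56, 30, 49, 56, 68]


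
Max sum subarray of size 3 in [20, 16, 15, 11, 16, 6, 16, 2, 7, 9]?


[0:3]: 51
[1:4]: 42
[2:5]: 42
[3:6]: 33
[4:7]: 38
[5:8]: 24
[6:9]: 25
[7:10]: 18

Max: 51 at [0:3]


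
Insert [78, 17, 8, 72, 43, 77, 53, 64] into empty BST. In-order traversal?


Insert 78: root
Insert 17: L from 78
Insert 8: L from 78 -> L from 17
Insert 72: L from 78 -> R from 17
Insert 43: L from 78 -> R from 17 -> L from 72
Insert 77: L from 78 -> R from 17 -> R from 72
Insert 53: L from 78 -> R from 17 -> L from 72 -> R from 43
Insert 64: L from 78 -> R from 17 -> L from 72 -> R from 43 -> R from 53

In-order: [8, 17, 43, 53, 64, 72, 77, 78]


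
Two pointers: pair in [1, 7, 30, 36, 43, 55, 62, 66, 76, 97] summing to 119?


lo=0(1)+hi=9(97)=98
lo=1(7)+hi=9(97)=104
lo=2(30)+hi=9(97)=127
lo=2(30)+hi=8(76)=106
lo=3(36)+hi=8(76)=112
lo=4(43)+hi=8(76)=119

Yes: 43+76=119


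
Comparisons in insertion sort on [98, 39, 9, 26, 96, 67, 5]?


Algorithm: insertion sort
Input: [98, 39, 9, 26, 96, 67, 5]
Sorted: [5, 9, 26, 39, 67, 96, 98]

17


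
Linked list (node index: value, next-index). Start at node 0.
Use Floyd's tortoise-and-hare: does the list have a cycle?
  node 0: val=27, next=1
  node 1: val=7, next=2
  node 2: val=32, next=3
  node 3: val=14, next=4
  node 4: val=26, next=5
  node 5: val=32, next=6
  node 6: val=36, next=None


Floyd's tortoise (slow, +1) and hare (fast, +2):
  init: slow=0, fast=0
  step 1: slow=1, fast=2
  step 2: slow=2, fast=4
  step 3: slow=3, fast=6
  step 4: fast -> None, no cycle

Cycle: no


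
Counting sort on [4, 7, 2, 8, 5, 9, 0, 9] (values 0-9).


Input: [4, 7, 2, 8, 5, 9, 0, 9]
Counts: [1, 0, 1, 0, 1, 1, 0, 1, 1, 2]

Sorted: [0, 2, 4, 5, 7, 8, 9, 9]


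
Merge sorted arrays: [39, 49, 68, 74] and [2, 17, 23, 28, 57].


Take 2 from B
Take 17 from B
Take 23 from B
Take 28 from B
Take 39 from A
Take 49 from A
Take 57 from B

Merged: [2, 17, 23, 28, 39, 49, 57, 68, 74]


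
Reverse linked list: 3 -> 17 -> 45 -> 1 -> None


Step 1: curr=3, set curr.next=prev(None) | reversed so far: 3
Step 2: curr=17, set curr.next=prev(3) | reversed so far: 17 -> 3
Step 3: curr=45, set curr.next=prev(17) | reversed so far: 45 -> 17 -> 3
Step 4: curr=1, set curr.next=prev(45) | reversed so far: 1 -> 45 -> 17 -> 3

1 -> 45 -> 17 -> 3 -> None


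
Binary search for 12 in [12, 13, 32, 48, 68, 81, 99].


Step 1: lo=0, hi=6, mid=3, val=48
Step 2: lo=0, hi=2, mid=1, val=13
Step 3: lo=0, hi=0, mid=0, val=12

Found at index 0


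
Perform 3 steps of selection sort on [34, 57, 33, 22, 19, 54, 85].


Initial: [34, 57, 33, 22, 19, 54, 85]
Step 1: min=19 at 4
  Swap: [19, 57, 33, 22, 34, 54, 85]
Step 2: min=22 at 3
  Swap: [19, 22, 33, 57, 34, 54, 85]
Step 3: min=33 at 2
  Swap: [19, 22, 33, 57, 34, 54, 85]

After 3 steps: [19, 22, 33, 57, 34, 54, 85]


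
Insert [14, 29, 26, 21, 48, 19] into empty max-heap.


Insert 14: [14]
Insert 29: [29, 14]
Insert 26: [29, 14, 26]
Insert 21: [29, 21, 26, 14]
Insert 48: [48, 29, 26, 14, 21]
Insert 19: [48, 29, 26, 14, 21, 19]

Final heap: [48, 29, 26, 14, 21, 19]


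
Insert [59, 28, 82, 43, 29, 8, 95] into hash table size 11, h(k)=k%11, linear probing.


Insert 59: h=4 -> slot 4
Insert 28: h=6 -> slot 6
Insert 82: h=5 -> slot 5
Insert 43: h=10 -> slot 10
Insert 29: h=7 -> slot 7
Insert 8: h=8 -> slot 8
Insert 95: h=7, 2 probes -> slot 9

Table: [None, None, None, None, 59, 82, 28, 29, 8, 95, 43]


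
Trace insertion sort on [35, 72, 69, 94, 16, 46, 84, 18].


Initial: [35, 72, 69, 94, 16, 46, 84, 18]
Insert 72: [35, 72, 69, 94, 16, 46, 84, 18]
Insert 69: [35, 69, 72, 94, 16, 46, 84, 18]
Insert 94: [35, 69, 72, 94, 16, 46, 84, 18]
Insert 16: [16, 35, 69, 72, 94, 46, 84, 18]
Insert 46: [16, 35, 46, 69, 72, 94, 84, 18]
Insert 84: [16, 35, 46, 69, 72, 84, 94, 18]
Insert 18: [16, 18, 35, 46, 69, 72, 84, 94]

Sorted: [16, 18, 35, 46, 69, 72, 84, 94]


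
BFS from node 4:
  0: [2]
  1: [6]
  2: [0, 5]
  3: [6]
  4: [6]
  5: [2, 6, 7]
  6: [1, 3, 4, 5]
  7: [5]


Visit 4, enqueue [6]
Visit 6, enqueue [1, 3, 5]
Visit 1, enqueue []
Visit 3, enqueue []
Visit 5, enqueue [2, 7]
Visit 2, enqueue [0]
Visit 7, enqueue []
Visit 0, enqueue []

BFS order: [4, 6, 1, 3, 5, 2, 7, 0]


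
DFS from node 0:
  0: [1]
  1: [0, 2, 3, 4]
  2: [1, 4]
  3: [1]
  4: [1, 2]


Visit 0, push [1]
Visit 1, push [4, 3, 2]
Visit 2, push [4]
Visit 4, push []
Visit 3, push []

DFS order: [0, 1, 2, 4, 3]


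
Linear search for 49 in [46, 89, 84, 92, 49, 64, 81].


i=0: 46!=49
i=1: 89!=49
i=2: 84!=49
i=3: 92!=49
i=4: 49==49 found!

Found at 4, 5 comps


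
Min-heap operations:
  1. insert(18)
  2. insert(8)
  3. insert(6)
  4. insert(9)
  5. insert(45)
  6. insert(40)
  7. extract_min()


insert(18) -> [18]
insert(8) -> [8, 18]
insert(6) -> [6, 18, 8]
insert(9) -> [6, 9, 8, 18]
insert(45) -> [6, 9, 8, 18, 45]
insert(40) -> [6, 9, 8, 18, 45, 40]
extract_min()->6, [8, 9, 40, 18, 45]

Final heap: [8, 9, 40, 18, 45]


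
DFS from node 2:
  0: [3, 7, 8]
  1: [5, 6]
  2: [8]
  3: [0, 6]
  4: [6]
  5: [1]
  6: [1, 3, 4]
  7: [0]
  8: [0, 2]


Visit 2, push [8]
Visit 8, push [0]
Visit 0, push [7, 3]
Visit 3, push [6]
Visit 6, push [4, 1]
Visit 1, push [5]
Visit 5, push []
Visit 4, push []
Visit 7, push []

DFS order: [2, 8, 0, 3, 6, 1, 5, 4, 7]


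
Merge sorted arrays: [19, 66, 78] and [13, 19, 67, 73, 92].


Take 13 from B
Take 19 from A
Take 19 from B
Take 66 from A
Take 67 from B
Take 73 from B
Take 78 from A

Merged: [13, 19, 19, 66, 67, 73, 78, 92]


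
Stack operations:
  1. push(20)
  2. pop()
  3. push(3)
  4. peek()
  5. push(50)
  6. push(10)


push(20) -> [20]
pop()->20, []
push(3) -> [3]
peek()->3
push(50) -> [3, 50]
push(10) -> [3, 50, 10]

Final stack: [3, 50, 10]


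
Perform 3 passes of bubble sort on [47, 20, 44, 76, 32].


Initial: [47, 20, 44, 76, 32]
Pass 1: [20, 44, 47, 32, 76] (3 swaps)
Pass 2: [20, 44, 32, 47, 76] (1 swaps)
Pass 3: [20, 32, 44, 47, 76] (1 swaps)

After 3 passes: [20, 32, 44, 47, 76]


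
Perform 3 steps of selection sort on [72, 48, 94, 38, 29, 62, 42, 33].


Initial: [72, 48, 94, 38, 29, 62, 42, 33]
Step 1: min=29 at 4
  Swap: [29, 48, 94, 38, 72, 62, 42, 33]
Step 2: min=33 at 7
  Swap: [29, 33, 94, 38, 72, 62, 42, 48]
Step 3: min=38 at 3
  Swap: [29, 33, 38, 94, 72, 62, 42, 48]

After 3 steps: [29, 33, 38, 94, 72, 62, 42, 48]


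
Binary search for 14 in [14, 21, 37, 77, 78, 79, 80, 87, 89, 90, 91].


Step 1: lo=0, hi=10, mid=5, val=79
Step 2: lo=0, hi=4, mid=2, val=37
Step 3: lo=0, hi=1, mid=0, val=14

Found at index 0


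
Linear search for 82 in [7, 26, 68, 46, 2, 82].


i=0: 7!=82
i=1: 26!=82
i=2: 68!=82
i=3: 46!=82
i=4: 2!=82
i=5: 82==82 found!

Found at 5, 6 comps


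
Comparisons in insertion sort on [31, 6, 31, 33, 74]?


Algorithm: insertion sort
Input: [31, 6, 31, 33, 74]
Sorted: [6, 31, 31, 33, 74]

4


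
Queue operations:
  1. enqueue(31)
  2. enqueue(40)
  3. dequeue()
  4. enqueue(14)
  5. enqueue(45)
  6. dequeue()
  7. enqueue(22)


enqueue(31) -> [31]
enqueue(40) -> [31, 40]
dequeue()->31, [40]
enqueue(14) -> [40, 14]
enqueue(45) -> [40, 14, 45]
dequeue()->40, [14, 45]
enqueue(22) -> [14, 45, 22]

Final queue: [14, 45, 22]


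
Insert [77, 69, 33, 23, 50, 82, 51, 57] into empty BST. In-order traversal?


Insert 77: root
Insert 69: L from 77
Insert 33: L from 77 -> L from 69
Insert 23: L from 77 -> L from 69 -> L from 33
Insert 50: L from 77 -> L from 69 -> R from 33
Insert 82: R from 77
Insert 51: L from 77 -> L from 69 -> R from 33 -> R from 50
Insert 57: L from 77 -> L from 69 -> R from 33 -> R from 50 -> R from 51

In-order: [23, 33, 50, 51, 57, 69, 77, 82]


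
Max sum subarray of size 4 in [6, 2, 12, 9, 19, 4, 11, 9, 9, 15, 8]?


[0:4]: 29
[1:5]: 42
[2:6]: 44
[3:7]: 43
[4:8]: 43
[5:9]: 33
[6:10]: 44
[7:11]: 41

Max: 44 at [2:6]


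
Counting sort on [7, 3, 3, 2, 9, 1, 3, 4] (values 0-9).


Input: [7, 3, 3, 2, 9, 1, 3, 4]
Counts: [0, 1, 1, 3, 1, 0, 0, 1, 0, 1]

Sorted: [1, 2, 3, 3, 3, 4, 7, 9]


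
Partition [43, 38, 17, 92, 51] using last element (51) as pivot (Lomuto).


Pivot: 51
  43 <= 51: advance i (no swap)
  38 <= 51: advance i (no swap)
  17 <= 51: advance i (no swap)
Place pivot at 3: [43, 38, 17, 51, 92]

Partitioned: [43, 38, 17, 51, 92]


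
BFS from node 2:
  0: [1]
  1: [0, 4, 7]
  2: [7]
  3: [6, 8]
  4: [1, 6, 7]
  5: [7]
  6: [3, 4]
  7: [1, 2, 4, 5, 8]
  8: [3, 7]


Visit 2, enqueue [7]
Visit 7, enqueue [1, 4, 5, 8]
Visit 1, enqueue [0]
Visit 4, enqueue [6]
Visit 5, enqueue []
Visit 8, enqueue [3]
Visit 0, enqueue []
Visit 6, enqueue []
Visit 3, enqueue []

BFS order: [2, 7, 1, 4, 5, 8, 0, 6, 3]


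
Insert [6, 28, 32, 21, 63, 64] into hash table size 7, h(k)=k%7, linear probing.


Insert 6: h=6 -> slot 6
Insert 28: h=0 -> slot 0
Insert 32: h=4 -> slot 4
Insert 21: h=0, 1 probes -> slot 1
Insert 63: h=0, 2 probes -> slot 2
Insert 64: h=1, 2 probes -> slot 3

Table: [28, 21, 63, 64, 32, None, 6]


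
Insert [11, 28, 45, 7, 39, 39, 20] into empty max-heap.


Insert 11: [11]
Insert 28: [28, 11]
Insert 45: [45, 11, 28]
Insert 7: [45, 11, 28, 7]
Insert 39: [45, 39, 28, 7, 11]
Insert 39: [45, 39, 39, 7, 11, 28]
Insert 20: [45, 39, 39, 7, 11, 28, 20]

Final heap: [45, 39, 39, 7, 11, 28, 20]


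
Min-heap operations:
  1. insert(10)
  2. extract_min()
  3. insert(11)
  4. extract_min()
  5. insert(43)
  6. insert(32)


insert(10) -> [10]
extract_min()->10, []
insert(11) -> [11]
extract_min()->11, []
insert(43) -> [43]
insert(32) -> [32, 43]

Final heap: [32, 43]


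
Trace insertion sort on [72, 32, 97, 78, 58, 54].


Initial: [72, 32, 97, 78, 58, 54]
Insert 32: [32, 72, 97, 78, 58, 54]
Insert 97: [32, 72, 97, 78, 58, 54]
Insert 78: [32, 72, 78, 97, 58, 54]
Insert 58: [32, 58, 72, 78, 97, 54]
Insert 54: [32, 54, 58, 72, 78, 97]

Sorted: [32, 54, 58, 72, 78, 97]


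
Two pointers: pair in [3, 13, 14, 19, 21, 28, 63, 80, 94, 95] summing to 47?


lo=0(3)+hi=9(95)=98
lo=0(3)+hi=8(94)=97
lo=0(3)+hi=7(80)=83
lo=0(3)+hi=6(63)=66
lo=0(3)+hi=5(28)=31
lo=1(13)+hi=5(28)=41
lo=2(14)+hi=5(28)=42
lo=3(19)+hi=5(28)=47

Yes: 19+28=47


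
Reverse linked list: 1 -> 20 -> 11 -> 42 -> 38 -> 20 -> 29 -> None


Step 1: curr=1, set curr.next=prev(None) | reversed so far: 1
Step 2: curr=20, set curr.next=prev(1) | reversed so far: 20 -> 1
Step 3: curr=11, set curr.next=prev(20) | reversed so far: 11 -> 20 -> 1
Step 4: curr=42, set curr.next=prev(11) | reversed so far: 42 -> 11 -> 20 -> 1
Step 5: curr=38, set curr.next=prev(42) | reversed so far: 38 -> 42 -> 11 -> 20 -> 1
Step 6: curr=20, set curr.next=prev(38) | reversed so far: 20 -> 38 -> 42 -> 11 -> 20 -> 1
Step 7: curr=29, set curr.next=prev(20) | reversed so far: 29 -> 20 -> 38 -> 42 -> 11 -> 20 -> 1

29 -> 20 -> 38 -> 42 -> 11 -> 20 -> 1 -> None


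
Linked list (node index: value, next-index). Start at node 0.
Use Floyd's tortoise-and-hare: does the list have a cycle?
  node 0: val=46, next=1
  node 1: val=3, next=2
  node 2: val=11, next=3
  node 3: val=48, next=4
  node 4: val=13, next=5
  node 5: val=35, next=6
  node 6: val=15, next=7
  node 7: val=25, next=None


Floyd's tortoise (slow, +1) and hare (fast, +2):
  init: slow=0, fast=0
  step 1: slow=1, fast=2
  step 2: slow=2, fast=4
  step 3: slow=3, fast=6
  step 4: fast 6->7->None, no cycle

Cycle: no


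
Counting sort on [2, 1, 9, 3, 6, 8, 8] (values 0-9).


Input: [2, 1, 9, 3, 6, 8, 8]
Counts: [0, 1, 1, 1, 0, 0, 1, 0, 2, 1]

Sorted: [1, 2, 3, 6, 8, 8, 9]


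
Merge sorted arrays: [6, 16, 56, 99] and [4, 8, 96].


Take 4 from B
Take 6 from A
Take 8 from B
Take 16 from A
Take 56 from A
Take 96 from B

Merged: [4, 6, 8, 16, 56, 96, 99]


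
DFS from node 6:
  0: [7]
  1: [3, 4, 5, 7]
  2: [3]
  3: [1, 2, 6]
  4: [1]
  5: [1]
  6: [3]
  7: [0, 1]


Visit 6, push [3]
Visit 3, push [2, 1]
Visit 1, push [7, 5, 4]
Visit 4, push []
Visit 5, push []
Visit 7, push [0]
Visit 0, push []
Visit 2, push []

DFS order: [6, 3, 1, 4, 5, 7, 0, 2]


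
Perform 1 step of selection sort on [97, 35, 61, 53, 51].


Initial: [97, 35, 61, 53, 51]
Step 1: min=35 at 1
  Swap: [35, 97, 61, 53, 51]

After 1 step: [35, 97, 61, 53, 51]


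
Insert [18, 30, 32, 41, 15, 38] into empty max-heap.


Insert 18: [18]
Insert 30: [30, 18]
Insert 32: [32, 18, 30]
Insert 41: [41, 32, 30, 18]
Insert 15: [41, 32, 30, 18, 15]
Insert 38: [41, 32, 38, 18, 15, 30]

Final heap: [41, 32, 38, 18, 15, 30]


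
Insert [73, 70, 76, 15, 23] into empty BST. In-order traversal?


Insert 73: root
Insert 70: L from 73
Insert 76: R from 73
Insert 15: L from 73 -> L from 70
Insert 23: L from 73 -> L from 70 -> R from 15

In-order: [15, 23, 70, 73, 76]


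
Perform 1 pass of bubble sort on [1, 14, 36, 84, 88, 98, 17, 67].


Initial: [1, 14, 36, 84, 88, 98, 17, 67]
Pass 1: [1, 14, 36, 84, 88, 17, 67, 98] (2 swaps)

After 1 pass: [1, 14, 36, 84, 88, 17, 67, 98]


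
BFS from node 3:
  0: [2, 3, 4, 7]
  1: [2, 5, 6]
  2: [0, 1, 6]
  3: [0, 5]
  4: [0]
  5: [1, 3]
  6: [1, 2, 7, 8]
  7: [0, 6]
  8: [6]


Visit 3, enqueue [0, 5]
Visit 0, enqueue [2, 4, 7]
Visit 5, enqueue [1]
Visit 2, enqueue [6]
Visit 4, enqueue []
Visit 7, enqueue []
Visit 1, enqueue []
Visit 6, enqueue [8]
Visit 8, enqueue []

BFS order: [3, 0, 5, 2, 4, 7, 1, 6, 8]


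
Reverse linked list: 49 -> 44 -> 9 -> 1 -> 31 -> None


Step 1: curr=49, set curr.next=prev(None) | reversed so far: 49
Step 2: curr=44, set curr.next=prev(49) | reversed so far: 44 -> 49
Step 3: curr=9, set curr.next=prev(44) | reversed so far: 9 -> 44 -> 49
Step 4: curr=1, set curr.next=prev(9) | reversed so far: 1 -> 9 -> 44 -> 49
Step 5: curr=31, set curr.next=prev(1) | reversed so far: 31 -> 1 -> 9 -> 44 -> 49

31 -> 1 -> 9 -> 44 -> 49 -> None


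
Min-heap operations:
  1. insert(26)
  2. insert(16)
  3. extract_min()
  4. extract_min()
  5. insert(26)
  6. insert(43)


insert(26) -> [26]
insert(16) -> [16, 26]
extract_min()->16, [26]
extract_min()->26, []
insert(26) -> [26]
insert(43) -> [26, 43]

Final heap: [26, 43]


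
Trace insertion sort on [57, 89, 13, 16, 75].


Initial: [57, 89, 13, 16, 75]
Insert 89: [57, 89, 13, 16, 75]
Insert 13: [13, 57, 89, 16, 75]
Insert 16: [13, 16, 57, 89, 75]
Insert 75: [13, 16, 57, 75, 89]

Sorted: [13, 16, 57, 75, 89]


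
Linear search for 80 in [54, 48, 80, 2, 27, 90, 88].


i=0: 54!=80
i=1: 48!=80
i=2: 80==80 found!

Found at 2, 3 comps


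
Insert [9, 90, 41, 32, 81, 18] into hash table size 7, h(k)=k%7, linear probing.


Insert 9: h=2 -> slot 2
Insert 90: h=6 -> slot 6
Insert 41: h=6, 1 probes -> slot 0
Insert 32: h=4 -> slot 4
Insert 81: h=4, 1 probes -> slot 5
Insert 18: h=4, 4 probes -> slot 1

Table: [41, 18, 9, None, 32, 81, 90]


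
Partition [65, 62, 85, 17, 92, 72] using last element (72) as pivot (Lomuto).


Pivot: 72
  65 <= 72: advance i (no swap)
  62 <= 72: advance i (no swap)
  17 <= 72: swap -> [65, 62, 17, 85, 92, 72]
Place pivot at 3: [65, 62, 17, 72, 92, 85]

Partitioned: [65, 62, 17, 72, 92, 85]


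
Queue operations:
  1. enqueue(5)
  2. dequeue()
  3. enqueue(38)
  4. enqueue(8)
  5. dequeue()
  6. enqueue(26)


enqueue(5) -> [5]
dequeue()->5, []
enqueue(38) -> [38]
enqueue(8) -> [38, 8]
dequeue()->38, [8]
enqueue(26) -> [8, 26]

Final queue: [8, 26]


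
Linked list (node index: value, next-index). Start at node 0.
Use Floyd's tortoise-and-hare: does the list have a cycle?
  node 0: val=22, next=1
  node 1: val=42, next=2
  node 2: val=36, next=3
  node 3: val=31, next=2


Floyd's tortoise (slow, +1) and hare (fast, +2):
  init: slow=0, fast=0
  step 1: slow=1, fast=2
  step 2: slow=2, fast=2
  slow == fast at node 2: cycle detected

Cycle: yes
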